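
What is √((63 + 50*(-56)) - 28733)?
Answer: I*√31470 ≈ 177.4*I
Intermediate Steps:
√((63 + 50*(-56)) - 28733) = √((63 - 2800) - 28733) = √(-2737 - 28733) = √(-31470) = I*√31470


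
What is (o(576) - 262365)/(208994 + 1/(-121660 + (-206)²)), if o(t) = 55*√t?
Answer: -4136205816/3311468131 ≈ -1.2491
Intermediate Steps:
(o(576) - 262365)/(208994 + 1/(-121660 + (-206)²)) = (55*√576 - 262365)/(208994 + 1/(-121660 + (-206)²)) = (55*24 - 262365)/(208994 + 1/(-121660 + 42436)) = (1320 - 262365)/(208994 + 1/(-79224)) = -261045/(208994 - 1/79224) = -261045/16557340655/79224 = -261045*79224/16557340655 = -4136205816/3311468131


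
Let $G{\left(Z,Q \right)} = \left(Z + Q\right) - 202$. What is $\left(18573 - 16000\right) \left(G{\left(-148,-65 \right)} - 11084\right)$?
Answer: $-29586927$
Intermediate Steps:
$G{\left(Z,Q \right)} = -202 + Q + Z$ ($G{\left(Z,Q \right)} = \left(Q + Z\right) - 202 = -202 + Q + Z$)
$\left(18573 - 16000\right) \left(G{\left(-148,-65 \right)} - 11084\right) = \left(18573 - 16000\right) \left(\left(-202 - 65 - 148\right) - 11084\right) = 2573 \left(-415 - 11084\right) = 2573 \left(-11499\right) = -29586927$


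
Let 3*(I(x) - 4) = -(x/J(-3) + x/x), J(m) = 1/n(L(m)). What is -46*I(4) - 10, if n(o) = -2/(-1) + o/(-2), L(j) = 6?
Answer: -240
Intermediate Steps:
n(o) = 2 - o/2 (n(o) = -2*(-1) + o*(-½) = 2 - o/2)
J(m) = -1 (J(m) = 1/(2 - ½*6) = 1/(2 - 3) = 1/(-1) = -1)
I(x) = 11/3 + x/3 (I(x) = 4 + (-(x/(-1) + x/x))/3 = 4 + (-(x*(-1) + 1))/3 = 4 + (-(-x + 1))/3 = 4 + (-(1 - x))/3 = 4 + (-1 + x)/3 = 4 + (-⅓ + x/3) = 11/3 + x/3)
-46*I(4) - 10 = -46*(11/3 + (⅓)*4) - 10 = -46*(11/3 + 4/3) - 10 = -46*5 - 10 = -230 - 10 = -240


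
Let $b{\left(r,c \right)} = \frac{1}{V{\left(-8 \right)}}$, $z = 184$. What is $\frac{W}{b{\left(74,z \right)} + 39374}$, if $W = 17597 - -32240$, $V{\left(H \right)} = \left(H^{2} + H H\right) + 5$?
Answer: $\frac{6628321}{5236743} \approx 1.2657$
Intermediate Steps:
$V{\left(H \right)} = 5 + 2 H^{2}$ ($V{\left(H \right)} = \left(H^{2} + H^{2}\right) + 5 = 2 H^{2} + 5 = 5 + 2 H^{2}$)
$b{\left(r,c \right)} = \frac{1}{133}$ ($b{\left(r,c \right)} = \frac{1}{5 + 2 \left(-8\right)^{2}} = \frac{1}{5 + 2 \cdot 64} = \frac{1}{5 + 128} = \frac{1}{133}$)
$W = 49837$ ($W = 17597 + 32240 = 49837$)
$\frac{W}{b{\left(74,z \right)} + 39374} = \frac{49837}{\frac{1}{133} + 39374} = \frac{49837}{\frac{5236743}{133}} = 49837 \cdot \frac{133}{5236743} = \frac{6628321}{5236743}$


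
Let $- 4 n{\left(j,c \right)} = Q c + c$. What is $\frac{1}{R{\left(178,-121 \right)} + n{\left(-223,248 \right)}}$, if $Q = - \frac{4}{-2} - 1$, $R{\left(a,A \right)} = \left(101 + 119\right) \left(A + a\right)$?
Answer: $\frac{1}{12416} \approx 8.0541 \cdot 10^{-5}$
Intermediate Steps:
$R{\left(a,A \right)} = 220 A + 220 a$ ($R{\left(a,A \right)} = 220 \left(A + a\right) = 220 A + 220 a$)
$Q = 1$ ($Q = \left(-4\right) \left(- \frac{1}{2}\right) - 1 = 2 - 1 = 1$)
$n{\left(j,c \right)} = - \frac{c}{2}$ ($n{\left(j,c \right)} = - \frac{1 c + c}{4} = - \frac{c + c}{4} = - \frac{2 c}{4} = - \frac{c}{2}$)
$\frac{1}{R{\left(178,-121 \right)} + n{\left(-223,248 \right)}} = \frac{1}{\left(220 \left(-121\right) + 220 \cdot 178\right) - 124} = \frac{1}{\left(-26620 + 39160\right) - 124} = \frac{1}{12540 - 124} = \frac{1}{12416}$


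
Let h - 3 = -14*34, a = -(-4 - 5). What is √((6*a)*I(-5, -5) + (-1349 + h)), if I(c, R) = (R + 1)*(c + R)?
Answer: 13*√2 ≈ 18.385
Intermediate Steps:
a = 9 (a = -1*(-9) = 9)
I(c, R) = (1 + R)*(R + c)
h = -473 (h = 3 - 14*34 = 3 - 476 = -473)
√((6*a)*I(-5, -5) + (-1349 + h)) = √((6*9)*(-5 - 5 + (-5)² - 5*(-5)) + (-1349 - 473)) = √(54*(-5 - 5 + 25 + 25) - 1822) = √(54*40 - 1822) = √(2160 - 1822) = √338 = 13*√2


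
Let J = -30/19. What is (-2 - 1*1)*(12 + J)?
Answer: -594/19 ≈ -31.263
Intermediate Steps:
J = -30/19 (J = -30*1/19 = -30/19 ≈ -1.5789)
(-2 - 1*1)*(12 + J) = (-2 - 1*1)*(12 - 30/19) = (-2 - 1)*(198/19) = -3*198/19 = -594/19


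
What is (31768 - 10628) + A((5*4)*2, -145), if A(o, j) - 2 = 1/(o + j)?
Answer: 2219909/105 ≈ 21142.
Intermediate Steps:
A(o, j) = 2 + 1/(j + o) (A(o, j) = 2 + 1/(o + j) = 2 + 1/(j + o))
(31768 - 10628) + A((5*4)*2, -145) = (31768 - 10628) + (1 + 2*(-145) + 2*((5*4)*2))/(-145 + (5*4)*2) = 21140 + (1 - 290 + 2*(20*2))/(-145 + 20*2) = 21140 + (1 - 290 + 2*40)/(-145 + 40) = 21140 + (1 - 290 + 80)/(-105) = 21140 - 1/105*(-209) = 21140 + 209/105 = 2219909/105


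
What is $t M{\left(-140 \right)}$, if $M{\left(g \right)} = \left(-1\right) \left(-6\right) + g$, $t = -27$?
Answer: $3618$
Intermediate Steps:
$M{\left(g \right)} = 6 + g$
$t M{\left(-140 \right)} = - 27 \left(6 - 140\right) = \left(-27\right) \left(-134\right) = 3618$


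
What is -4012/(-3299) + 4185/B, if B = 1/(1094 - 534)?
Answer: 7731540412/3299 ≈ 2.3436e+6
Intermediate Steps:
B = 1/560 ≈ 0.0017857
-4012/(-3299) + 4185/B = -4012/(-3299) + 4185/(1/560) = -4012*(-1/3299) + 4185*560 = 4012/3299 + 2343600 = 7731540412/3299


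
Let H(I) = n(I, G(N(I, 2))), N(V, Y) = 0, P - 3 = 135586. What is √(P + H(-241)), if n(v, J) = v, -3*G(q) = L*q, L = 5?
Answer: 2*√33837 ≈ 367.90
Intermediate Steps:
P = 135589 (P = 3 + 135586 = 135589)
G(q) = -5*q/3
H(I) = I
√(P + H(-241)) = √(135589 - 241) = √135348 = 2*√33837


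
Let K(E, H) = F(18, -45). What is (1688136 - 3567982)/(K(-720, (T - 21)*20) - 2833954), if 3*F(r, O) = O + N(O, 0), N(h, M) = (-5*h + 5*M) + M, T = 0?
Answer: 939923/1416947 ≈ 0.66334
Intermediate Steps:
N(h, M) = -5*h + 6*M
F(r, O) = -4*O/3 (F(r, O) = (O + (-5*O + 6*0))/3 = (O + (-5*O + 0))/3 = (O - 5*O)/3 = (-4*O)/3 = -4*O/3)
K(E, H) = 60 (K(E, H) = -4/3*(-45) = 60)
(1688136 - 3567982)/(K(-720, (T - 21)*20) - 2833954) = (1688136 - 3567982)/(60 - 2833954) = -1879846/(-2833894) = -1879846*(-1/2833894) = 939923/1416947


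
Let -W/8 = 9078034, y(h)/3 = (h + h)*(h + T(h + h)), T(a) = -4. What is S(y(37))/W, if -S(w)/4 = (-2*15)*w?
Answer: -54945/4539017 ≈ -0.012105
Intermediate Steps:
y(h) = 6*h*(-4 + h) (y(h) = 3*((h + h)*(h - 4)) = 3*((2*h)*(-4 + h)) = 3*(2*h*(-4 + h)) = 6*h*(-4 + h))
S(w) = 120*w (S(w) = -4*(-2*15)*w = -(-120)*w = 120*w)
W = -72624272 (W = -8*9078034 = -72624272)
S(y(37))/W = (120*(6*37*(-4 + 37)))/(-72624272) = (120*(6*37*33))*(-1/72624272) = (120*7326)*(-1/72624272) = 879120*(-1/72624272) = -54945/4539017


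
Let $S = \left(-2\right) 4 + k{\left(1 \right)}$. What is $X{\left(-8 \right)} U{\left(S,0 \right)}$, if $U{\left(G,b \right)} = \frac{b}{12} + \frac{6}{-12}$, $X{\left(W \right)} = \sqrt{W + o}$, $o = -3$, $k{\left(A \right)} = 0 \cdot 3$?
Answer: $- \frac{i \sqrt{11}}{2} \approx - 1.6583 i$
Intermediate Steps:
$k{\left(A \right)} = 0$
$X{\left(W \right)} = \sqrt{-3 + W}$ ($X{\left(W \right)} = \sqrt{W - 3} = \sqrt{-3 + W}$)
$S = -8$ ($S = \left(-2\right) 4 + 0 = -8 + 0 = -8$)
$U{\left(G,b \right)} = - \frac{1}{2} + \frac{b}{12}$ ($U{\left(G,b \right)} = b \frac{1}{12} + 6 \left(- \frac{1}{12}\right) = \frac{b}{12} - \frac{1}{2} = - \frac{1}{2} + \frac{b}{12}$)
$X{\left(-8 \right)} U{\left(S,0 \right)} = \sqrt{-3 - 8} \left(- \frac{1}{2} + \frac{1}{12} \cdot 0\right) = \sqrt{-11} \left(- \frac{1}{2} + 0\right) = i \sqrt{11} \left(- \frac{1}{2}\right) = - \frac{i \sqrt{11}}{2}$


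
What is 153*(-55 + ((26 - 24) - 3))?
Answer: -8568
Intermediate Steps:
153*(-55 + ((26 - 24) - 3)) = 153*(-55 + (2 - 3)) = 153*(-55 - 1) = 153*(-56) = -8568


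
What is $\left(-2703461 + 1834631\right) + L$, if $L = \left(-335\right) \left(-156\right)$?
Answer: $-816570$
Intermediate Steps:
$L = 52260$
$\left(-2703461 + 1834631\right) + L = \left(-2703461 + 1834631\right) + 52260 = -868830 + 52260 = -816570$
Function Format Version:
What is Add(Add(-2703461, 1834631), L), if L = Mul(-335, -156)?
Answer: -816570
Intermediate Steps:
L = 52260
Add(Add(-2703461, 1834631), L) = Add(Add(-2703461, 1834631), 52260) = Add(-868830, 52260) = -816570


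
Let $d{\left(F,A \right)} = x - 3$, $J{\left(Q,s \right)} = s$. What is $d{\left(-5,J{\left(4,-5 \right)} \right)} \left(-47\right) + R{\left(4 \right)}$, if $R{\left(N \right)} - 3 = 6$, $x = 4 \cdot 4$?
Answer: $-602$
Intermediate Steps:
$x = 16$
$R{\left(N \right)} = 9$ ($R{\left(N \right)} = 3 + 6 = 9$)
$d{\left(F,A \right)} = 13$ ($d{\left(F,A \right)} = 16 - 3 = 13$)
$d{\left(-5,J{\left(4,-5 \right)} \right)} \left(-47\right) + R{\left(4 \right)} = 13 \left(-47\right) + 9 = -611 + 9 = -602$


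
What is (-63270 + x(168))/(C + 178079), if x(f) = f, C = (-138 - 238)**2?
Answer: -21034/106485 ≈ -0.19753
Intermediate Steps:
C = 141376 (C = (-376)**2 = 141376)
(-63270 + x(168))/(C + 178079) = (-63270 + 168)/(141376 + 178079) = -63102/319455 = -63102*1/319455 = -21034/106485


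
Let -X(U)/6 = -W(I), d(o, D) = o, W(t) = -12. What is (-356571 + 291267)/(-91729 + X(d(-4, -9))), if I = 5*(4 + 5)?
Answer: 65304/91801 ≈ 0.71136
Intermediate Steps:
I = 45 (I = 5*9 = 45)
X(U) = -72 (X(U) = -(-6)*(-12) = -6*12 = -72)
(-356571 + 291267)/(-91729 + X(d(-4, -9))) = (-356571 + 291267)/(-91729 - 72) = -65304/(-91801) = -65304*(-1/91801) = 65304/91801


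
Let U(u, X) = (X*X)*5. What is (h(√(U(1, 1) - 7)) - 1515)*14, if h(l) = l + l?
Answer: -21210 + 28*I*√2 ≈ -21210.0 + 39.598*I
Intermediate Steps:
U(u, X) = 5*X² (U(u, X) = X²*5 = 5*X²)
h(l) = 2*l
(h(√(U(1, 1) - 7)) - 1515)*14 = (2*√(5*1² - 7) - 1515)*14 = (2*√(5*1 - 7) - 1515)*14 = (2*√(5 - 7) - 1515)*14 = (2*√(-2) - 1515)*14 = (2*(I*√2) - 1515)*14 = (2*I*√2 - 1515)*14 = (-1515 + 2*I*√2)*14 = -21210 + 28*I*√2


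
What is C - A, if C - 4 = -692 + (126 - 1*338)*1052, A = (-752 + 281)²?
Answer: -445553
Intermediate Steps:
A = 221841 (A = (-471)² = 221841)
C = -223712 (C = 4 + (-692 + (126 - 1*338)*1052) = 4 + (-692 + (126 - 338)*1052) = 4 + (-692 - 212*1052) = 4 + (-692 - 223024) = 4 - 223716 = -223712)
C - A = -223712 - 1*221841 = -223712 - 221841 = -445553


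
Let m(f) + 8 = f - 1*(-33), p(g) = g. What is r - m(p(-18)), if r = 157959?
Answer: 157952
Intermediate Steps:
m(f) = 25 + f (m(f) = -8 + (f - 1*(-33)) = -8 + (f + 33) = -8 + (33 + f) = 25 + f)
r - m(p(-18)) = 157959 - (25 - 18) = 157959 - 1*7 = 157959 - 7 = 157952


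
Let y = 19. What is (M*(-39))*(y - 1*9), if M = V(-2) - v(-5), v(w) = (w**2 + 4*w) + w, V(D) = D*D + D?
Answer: -780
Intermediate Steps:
V(D) = D + D**2 (V(D) = D**2 + D = D + D**2)
v(w) = w**2 + 5*w
M = 2 (M = -2*(1 - 2) - (-5)*(5 - 5) = -2*(-1) - (-5)*0 = 2 - 1*0 = 2 + 0 = 2)
(M*(-39))*(y - 1*9) = (2*(-39))*(19 - 1*9) = -78*(19 - 9) = -78*10 = -780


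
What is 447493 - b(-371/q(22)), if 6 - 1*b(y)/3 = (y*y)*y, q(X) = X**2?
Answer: 50734519347967/113379904 ≈ 4.4747e+5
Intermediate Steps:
b(y) = 18 - 3*y**3 (b(y) = 18 - 3*y*y*y = 18 - 3*y**2*y = 18 - 3*y**3)
447493 - b(-371/q(22)) = 447493 - (18 - 3*(-371/(22**2))**3) = 447493 - (18 - 3*(-371/484)**3) = 447493 - (18 - 3*(-51064811/113379904)) = 447493 - (18 + 153194433/113379904) = 447493 - 1*2194032705/113379904 = 447493 - 2194032705/113379904 = 50734519347967/113379904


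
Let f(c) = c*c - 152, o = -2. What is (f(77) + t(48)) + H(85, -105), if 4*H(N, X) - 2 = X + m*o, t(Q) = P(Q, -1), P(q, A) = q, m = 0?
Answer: 23197/4 ≈ 5799.3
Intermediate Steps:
t(Q) = Q
f(c) = -152 + c² (f(c) = c² - 152 = -152 + c²)
H(N, X) = ½ + X/4 (H(N, X) = ½ + (X + 0*(-2))/4 = ½ + (X + 0)/4 = ½ + X/4)
(f(77) + t(48)) + H(85, -105) = ((-152 + 77²) + 48) + (½ + (¼)*(-105)) = ((-152 + 5929) + 48) + (½ - 105/4) = (5777 + 48) - 103/4 = 5825 - 103/4 = 23197/4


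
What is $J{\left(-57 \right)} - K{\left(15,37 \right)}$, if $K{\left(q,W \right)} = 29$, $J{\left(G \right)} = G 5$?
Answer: $-314$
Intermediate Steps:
$J{\left(G \right)} = 5 G$
$J{\left(-57 \right)} - K{\left(15,37 \right)} = 5 \left(-57\right) - 29 = -285 - 29 = -314$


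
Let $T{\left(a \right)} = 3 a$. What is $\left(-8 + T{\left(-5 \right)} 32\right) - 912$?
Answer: $-1400$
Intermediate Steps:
$\left(-8 + T{\left(-5 \right)} 32\right) - 912 = \left(-8 + 3 \left(-5\right) 32\right) - 912 = \left(-8 - 480\right) - 912 = -488 - 912 = -1400$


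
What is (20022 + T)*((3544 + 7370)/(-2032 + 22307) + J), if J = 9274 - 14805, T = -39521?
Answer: 2186425034389/20275 ≈ 1.0784e+8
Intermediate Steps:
J = -5531
(20022 + T)*((3544 + 7370)/(-2032 + 22307) + J) = (20022 - 39521)*((3544 + 7370)/(-2032 + 22307) - 5531) = -19499*(10914/20275 - 5531) = -19499*(-112130111/20275) = 2186425034389/20275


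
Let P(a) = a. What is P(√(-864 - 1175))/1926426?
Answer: I*√2039/1926426 ≈ 2.344e-5*I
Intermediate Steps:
P(√(-864 - 1175))/1926426 = √(-864 - 1175)/1926426 = √(-2039)*(1/1926426) = (I*√2039)*(1/1926426) = I*√2039/1926426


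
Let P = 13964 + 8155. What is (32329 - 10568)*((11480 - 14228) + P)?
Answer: 421532331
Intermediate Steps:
P = 22119
(32329 - 10568)*((11480 - 14228) + P) = (32329 - 10568)*((11480 - 14228) + 22119) = 21761*(-2748 + 22119) = 21761*19371 = 421532331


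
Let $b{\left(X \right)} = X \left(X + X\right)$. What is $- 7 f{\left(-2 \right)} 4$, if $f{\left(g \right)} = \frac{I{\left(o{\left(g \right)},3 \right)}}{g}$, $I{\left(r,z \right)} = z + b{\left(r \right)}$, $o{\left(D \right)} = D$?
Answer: $154$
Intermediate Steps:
$b{\left(X \right)} = 2 X^{2}$ ($b{\left(X \right)} = X 2 X = 2 X^{2}$)
$I{\left(r,z \right)} = z + 2 r^{2}$
$f{\left(g \right)} = \frac{3 + 2 g^{2}}{g}$
$- 7 f{\left(-2 \right)} 4 = - 7 \left(2 \left(-2\right) + \frac{3}{-2}\right) 4 = - 7 \left(-4 + 3 \left(- \frac{1}{2}\right)\right) 4 = - 7 \left(-4 - \frac{3}{2}\right) 4 = \left(-7\right) \left(- \frac{11}{2}\right) 4 = \frac{77}{2} \cdot 4 = 154$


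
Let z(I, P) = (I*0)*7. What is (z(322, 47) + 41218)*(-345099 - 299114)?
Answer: -26553171434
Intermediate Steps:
z(I, P) = 0 (z(I, P) = 0*7 = 0)
(z(322, 47) + 41218)*(-345099 - 299114) = (0 + 41218)*(-345099 - 299114) = 41218*(-644213) = -26553171434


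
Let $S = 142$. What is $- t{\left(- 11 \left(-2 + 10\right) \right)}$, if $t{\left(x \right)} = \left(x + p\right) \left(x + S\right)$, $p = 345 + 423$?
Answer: $-36720$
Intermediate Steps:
$p = 768$
$t{\left(x \right)} = \left(142 + x\right) \left(768 + x\right)$ ($t{\left(x \right)} = \left(x + 768\right) \left(x + 142\right) = \left(768 + x\right) \left(142 + x\right) = \left(142 + x\right) \left(768 + x\right)$)
$- t{\left(- 11 \left(-2 + 10\right) \right)} = - (109056 + \left(- 11 \left(-2 + 10\right)\right)^{2} + 910 \left(- 11 \left(-2 + 10\right)\right)) = - (109056 + \left(\left(-11\right) 8\right)^{2} + 910 \left(\left(-11\right) 8\right)) = - (109056 + \left(-88\right)^{2} + 910 \left(-88\right)) = - (109056 + 7744 - 80080) = \left(-1\right) 36720 = -36720$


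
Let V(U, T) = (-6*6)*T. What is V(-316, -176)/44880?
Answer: 12/85 ≈ 0.14118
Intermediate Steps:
V(U, T) = -36*T
V(-316, -176)/44880 = -36*(-176)/44880 = 6336*(1/44880) = 12/85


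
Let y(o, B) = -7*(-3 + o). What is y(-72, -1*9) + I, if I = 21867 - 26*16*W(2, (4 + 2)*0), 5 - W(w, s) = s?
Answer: 20312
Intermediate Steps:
W(w, s) = 5 - s
y(o, B) = 21 - 7*o
I = 19787 (I = 21867 - 26*16*(5 - (4 + 2)*0) = 21867 - 416*(5 - 6*0) = 21867 - 416*(5 - 1*0) = 21867 - 416*(5 + 0) = 21867 - 416*5 = 21867 - 1*2080 = 21867 - 2080 = 19787)
y(-72, -1*9) + I = (21 - 7*(-72)) + 19787 = (21 + 504) + 19787 = 525 + 19787 = 20312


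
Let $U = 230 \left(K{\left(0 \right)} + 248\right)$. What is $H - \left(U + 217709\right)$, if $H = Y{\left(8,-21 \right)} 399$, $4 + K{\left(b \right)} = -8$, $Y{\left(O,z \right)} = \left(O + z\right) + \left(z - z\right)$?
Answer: $-277176$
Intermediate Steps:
$Y{\left(O,z \right)} = O + z$ ($Y{\left(O,z \right)} = \left(O + z\right) + 0 = O + z$)
$K{\left(b \right)} = -12$ ($K{\left(b \right)} = -4 - 8 = -12$)
$H = -5187$ ($H = \left(8 - 21\right) 399 = \left(-13\right) 399 = -5187$)
$U = 54280$ ($U = 230 \left(-12 + 248\right) = 230 \cdot 236 = 54280$)
$H - \left(U + 217709\right) = -5187 - \left(54280 + 217709\right) = -5187 - 271989 = -277176$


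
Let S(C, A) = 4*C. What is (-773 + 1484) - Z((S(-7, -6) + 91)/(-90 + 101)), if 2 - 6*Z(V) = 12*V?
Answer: 23830/33 ≈ 722.12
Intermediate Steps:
Z(V) = ⅓ - 2*V
(-773 + 1484) - Z((S(-7, -6) + 91)/(-90 + 101)) = (-773 + 1484) - (⅓ - 2*(4*(-7) + 91)/(-90 + 101)) = 711 - (⅓ - 2*(-28 + 91)/11) = 711 - (⅓ - 126/11) = 711 - 1*(-367/33) = 711 + 367/33 = 23830/33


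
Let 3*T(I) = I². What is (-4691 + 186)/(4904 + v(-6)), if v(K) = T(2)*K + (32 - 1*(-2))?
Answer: -53/58 ≈ -0.91379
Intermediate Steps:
T(I) = I²/3
v(K) = 34 + 4*K/3 (v(K) = ((⅓)*2²)*K + (32 - 1*(-2)) = ((⅓)*4)*K + (32 + 2) = 4*K/3 + 34 = 34 + 4*K/3)
(-4691 + 186)/(4904 + v(-6)) = (-4691 + 186)/(4904 + (34 + (4/3)*(-6))) = -4505/(4904 + (34 - 8)) = -4505/(4904 + 26) = -4505/4930 = -4505*1/4930 = -53/58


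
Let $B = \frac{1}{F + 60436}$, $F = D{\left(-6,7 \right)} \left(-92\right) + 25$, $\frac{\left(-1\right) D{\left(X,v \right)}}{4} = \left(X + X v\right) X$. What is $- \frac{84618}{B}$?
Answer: $-14084243010$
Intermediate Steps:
$D{\left(X,v \right)} = - 4 X \left(X + X v\right)$ ($D{\left(X,v \right)} = - 4 \left(X + X v\right) X = - 4 X \left(X + X v\right)$)
$F = 106009$ ($F = 4 \left(-6\right)^{2} \left(-1 - 7\right) \left(-92\right) + 25 = 4 \cdot 36 \left(-1 - 7\right) \left(-92\right) + 25 = 4 \cdot 36 \left(-8\right) \left(-92\right) + 25 = \left(-1152\right) \left(-92\right) + 25 = 105984 + 25 = 106009$)
$B = \frac{1}{166445}$ ($B = \frac{1}{106009 + 60436} = \frac{1}{166445} \approx 6.008 \cdot 10^{-6}$)
$- \frac{84618}{B} = - 84618 \frac{1}{\frac{1}{166445}} = \left(-84618\right) 166445 = -14084243010$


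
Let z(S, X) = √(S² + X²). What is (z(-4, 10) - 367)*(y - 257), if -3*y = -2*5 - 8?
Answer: 92117 - 502*√29 ≈ 89414.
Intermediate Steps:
y = 6 (y = -(-2*5 - 8)/3 = -(-10 - 8)/3 = -⅓*(-18) = 6)
(z(-4, 10) - 367)*(y - 257) = (√((-4)² + 10²) - 367)*(6 - 257) = (√(16 + 100) - 367)*(-251) = (√116 - 367)*(-251) = (2*√29 - 367)*(-251) = (-367 + 2*√29)*(-251) = 92117 - 502*√29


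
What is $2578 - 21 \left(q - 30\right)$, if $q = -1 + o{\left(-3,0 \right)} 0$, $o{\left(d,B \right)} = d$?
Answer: $3229$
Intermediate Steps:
$q = -1$ ($q = -1 - 0 = -1 + 0 = -1$)
$2578 - 21 \left(q - 30\right) = 2578 - 21 \left(-1 - 30\right) = 2578 - -651 = 2578 + 651 = 3229$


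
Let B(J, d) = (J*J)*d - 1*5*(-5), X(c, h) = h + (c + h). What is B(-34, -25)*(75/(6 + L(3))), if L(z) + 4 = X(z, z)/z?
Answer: -433125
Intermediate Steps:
X(c, h) = c + 2*h
B(J, d) = 25 + d*J² (B(J, d) = J²*d - 5*(-5) = d*J² + 25 = 25 + d*J²)
L(z) = -1 (L(z) = -4 + (z + 2*z)/z = -4 + (3*z)/z = -4 + 3 = -1)
B(-34, -25)*(75/(6 + L(3))) = (25 - 25*(-34)²)*(75/(6 - 1)) = (25 - 25*1156)*(75/5) = (25 - 28900)*(75*(⅕)) = -28875*15 = -433125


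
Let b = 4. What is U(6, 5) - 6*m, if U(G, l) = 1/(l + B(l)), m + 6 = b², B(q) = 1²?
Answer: -359/6 ≈ -59.833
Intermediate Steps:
B(q) = 1
m = 10 (m = -6 + 4² = -6 + 16 = 10)
U(G, l) = 1/(1 + l) (U(G, l) = 1/(l + 1) = 1/(1 + l))
U(6, 5) - 6*m = 1/(1 + 5) - 6*10 = 1/6 - 60 = ⅙ - 60 = -359/6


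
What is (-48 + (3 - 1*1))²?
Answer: 2116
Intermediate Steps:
(-48 + (3 - 1*1))² = (-48 + (3 - 1))² = (-48 + 2)² = (-46)² = 2116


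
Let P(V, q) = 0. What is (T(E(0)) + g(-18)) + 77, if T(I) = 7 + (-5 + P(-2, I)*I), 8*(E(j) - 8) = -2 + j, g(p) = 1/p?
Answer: 1421/18 ≈ 78.944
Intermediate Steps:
E(j) = 31/4 + j/8 (E(j) = 8 + (-2 + j)/8 = 8 + (-1/4 + j/8) = 31/4 + j/8)
T(I) = 2 (T(I) = 7 + (-5 + 0*I) = 7 + (-5 + 0) = 7 - 5 = 2)
(T(E(0)) + g(-18)) + 77 = (2 + 1/(-18)) + 77 = (2 - 1/18) + 77 = 35/18 + 77 = 1421/18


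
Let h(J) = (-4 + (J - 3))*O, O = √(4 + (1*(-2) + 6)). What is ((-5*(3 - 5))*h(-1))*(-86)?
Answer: 13760*√2 ≈ 19460.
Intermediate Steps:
O = 2*√2 (O = √(4 + (-2 + 6)) = √(4 + 4) = √8 = 2*√2 ≈ 2.8284)
h(J) = 2*√2*(-7 + J) (h(J) = (-4 + (J - 3))*(2*√2) = (-4 + (-3 + J))*(2*√2) = (-7 + J)*(2*√2) = 2*√2*(-7 + J))
((-5*(3 - 5))*h(-1))*(-86) = ((-5*(3 - 5))*(2*√2*(-7 - 1)))*(-86) = ((-5*(-2))*(2*√2*(-8)))*(-86) = (10*(-16*√2))*(-86) = -160*√2*(-86) = 13760*√2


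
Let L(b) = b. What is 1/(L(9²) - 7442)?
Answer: -1/7361 ≈ -0.00013585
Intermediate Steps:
1/(L(9²) - 7442) = 1/(9² - 7442) = 1/(81 - 7442) = 1/(-7361) = -1/7361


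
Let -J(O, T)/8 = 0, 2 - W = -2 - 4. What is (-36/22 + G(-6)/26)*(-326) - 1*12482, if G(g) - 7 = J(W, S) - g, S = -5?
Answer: -133227/11 ≈ -12112.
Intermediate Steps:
W = 8 (W = 2 - (-2 - 4) = 2 - 1*(-6) = 2 + 6 = 8)
J(O, T) = 0 (J(O, T) = -8*0 = 0)
G(g) = 7 - g (G(g) = 7 + (0 - g) = 7 - g)
(-36/22 + G(-6)/26)*(-326) - 1*12482 = (-36/22 + (7 - 1*(-6))/26)*(-326) - 1*12482 = (-36*1/22 + (7 + 6)*(1/26))*(-326) - 12482 = (-18/11 + 13*(1/26))*(-326) - 12482 = (-18/11 + ½)*(-326) - 12482 = -25/22*(-326) - 12482 = 4075/11 - 12482 = -133227/11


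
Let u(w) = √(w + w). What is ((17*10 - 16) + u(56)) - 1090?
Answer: -936 + 4*√7 ≈ -925.42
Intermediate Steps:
u(w) = √2*√w (u(w) = √(2*w) = √2*√w)
((17*10 - 16) + u(56)) - 1090 = ((17*10 - 16) + √2*√56) - 1090 = ((170 - 16) + √2*(2*√14)) - 1090 = (154 + 4*√7) - 1090 = -936 + 4*√7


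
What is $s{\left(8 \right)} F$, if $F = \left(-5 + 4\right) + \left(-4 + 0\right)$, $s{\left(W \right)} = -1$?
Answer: $5$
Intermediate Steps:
$F = -5$ ($F = -1 - 4 = -5$)
$s{\left(8 \right)} F = \left(-1\right) \left(-5\right) = 5$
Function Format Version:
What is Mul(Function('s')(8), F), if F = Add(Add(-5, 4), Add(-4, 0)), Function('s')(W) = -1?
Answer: 5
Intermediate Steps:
F = -5 (F = Add(-1, -4) = -5)
Mul(Function('s')(8), F) = Mul(-1, -5) = 5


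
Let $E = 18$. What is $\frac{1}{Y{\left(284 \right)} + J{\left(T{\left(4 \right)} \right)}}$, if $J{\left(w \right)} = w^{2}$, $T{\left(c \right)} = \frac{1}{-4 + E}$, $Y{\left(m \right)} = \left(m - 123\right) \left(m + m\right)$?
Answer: $\frac{196}{17923809} \approx 1.0935 \cdot 10^{-5}$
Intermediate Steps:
$Y{\left(m \right)} = 2 m \left(-123 + m\right)$ ($Y{\left(m \right)} = \left(-123 + m\right) 2 m = 2 m \left(-123 + m\right)$)
$T{\left(c \right)} = \frac{1}{14}$ ($T{\left(c \right)} = \frac{1}{-4 + 18} = \frac{1}{14}$)
$\frac{1}{Y{\left(284 \right)} + J{\left(T{\left(4 \right)} \right)}} = \frac{1}{2 \cdot 284 \left(-123 + 284\right) + \left(\frac{1}{14}\right)^{2}} = \frac{1}{2 \cdot 284 \cdot 161 + \frac{1}{196}} = \frac{1}{91448 + \frac{1}{196}} = \frac{1}{\frac{17923809}{196}} = \frac{196}{17923809}$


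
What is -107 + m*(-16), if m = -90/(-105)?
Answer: -845/7 ≈ -120.71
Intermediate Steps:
m = 6/7 (m = -90*(-1)/105 = -1*(-6/7) = 6/7 ≈ 0.85714)
-107 + m*(-16) = -107 + (6/7)*(-16) = -107 - 96/7 = -845/7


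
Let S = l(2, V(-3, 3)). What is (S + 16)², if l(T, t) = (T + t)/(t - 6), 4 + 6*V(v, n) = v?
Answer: 466489/1849 ≈ 252.29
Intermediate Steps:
V(v, n) = -⅔ + v/6
l(T, t) = (T + t)/(-6 + t)
S = -5/43 (S = (2 + (-⅔ + (⅙)*(-3)))/(-6 + (-⅔ + (⅙)*(-3))) = (2 + (-⅔ - ½))/(-6 + (-⅔ - ½)) = (2 - 7/6)/(-6 - 7/6) = (⅚)/(-43/6) = -6/43*⅚ = -5/43 ≈ -0.11628)
(S + 16)² = (-5/43 + 16)² = (683/43)² = 466489/1849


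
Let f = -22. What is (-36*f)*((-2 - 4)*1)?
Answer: -4752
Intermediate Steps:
(-36*f)*((-2 - 4)*1) = (-36*(-22))*((-2 - 4)*1) = 792*(-6*1) = 792*(-6) = -4752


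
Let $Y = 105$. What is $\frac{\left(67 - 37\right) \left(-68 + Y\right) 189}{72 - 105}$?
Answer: $- \frac{69930}{11} \approx -6357.3$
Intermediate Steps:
$\frac{\left(67 - 37\right) \left(-68 + Y\right) 189}{72 - 105} = \frac{\left(67 - 37\right) \left(-68 + 105\right) 189}{72 - 105} = \frac{30 \cdot 37 \cdot 189}{-33} = 1110 \cdot 189 \left(- \frac{1}{33}\right) = 209790 \left(- \frac{1}{33}\right) = - \frac{69930}{11}$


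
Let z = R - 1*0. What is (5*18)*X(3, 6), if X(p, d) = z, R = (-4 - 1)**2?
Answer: 2250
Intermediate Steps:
R = 25 (R = (-5)**2 = 25)
z = 25 (z = 25 - 1*0 = 25 + 0 = 25)
X(p, d) = 25
(5*18)*X(3, 6) = (5*18)*25 = 90*25 = 2250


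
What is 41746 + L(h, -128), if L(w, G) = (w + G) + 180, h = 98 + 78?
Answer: 41974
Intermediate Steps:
h = 176
L(w, G) = 180 + G + w (L(w, G) = (G + w) + 180 = 180 + G + w)
41746 + L(h, -128) = 41746 + (180 - 128 + 176) = 41746 + 228 = 41974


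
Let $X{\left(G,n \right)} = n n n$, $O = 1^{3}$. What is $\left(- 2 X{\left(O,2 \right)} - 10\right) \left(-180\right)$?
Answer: $4680$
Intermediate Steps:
$O = 1$
$X{\left(G,n \right)} = n^{3}$ ($X{\left(G,n \right)} = n^{2} n = n^{3}$)
$\left(- 2 X{\left(O,2 \right)} - 10\right) \left(-180\right) = \left(- 2 \cdot 2^{3} - 10\right) \left(-180\right) = \left(\left(-2\right) 8 - 10\right) \left(-180\right) = \left(-16 - 10\right) \left(-180\right) = \left(-26\right) \left(-180\right) = 4680$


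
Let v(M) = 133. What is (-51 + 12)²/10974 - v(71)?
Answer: -486007/3658 ≈ -132.86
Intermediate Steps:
(-51 + 12)²/10974 - v(71) = (-51 + 12)²/10974 - 1*133 = (-39)²*(1/10974) - 133 = 1521*(1/10974) - 133 = 507/3658 - 133 = -486007/3658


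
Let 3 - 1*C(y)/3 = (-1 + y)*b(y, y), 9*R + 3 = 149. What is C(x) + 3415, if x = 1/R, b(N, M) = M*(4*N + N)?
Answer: 10656120119/3112136 ≈ 3424.1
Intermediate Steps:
R = 146/9 (R = -⅓ + (⅑)*149 = -⅓ + 149/9 = 146/9 ≈ 16.222)
b(N, M) = 5*M*N (b(N, M) = M*(5*N) = 5*M*N)
x = 9/146 (x = 1/(146/9) = 9/146 ≈ 0.061644)
C(y) = 9 - 15*y²*(-1 + y) (C(y) = 9 - 3*(-1 + y)*5*y*y = 9 - 3*(-1 + y)*5*y² = 9 - 15*y²*(-1 + y))
C(x) + 3415 = (9 - 15*(9/146)³ + 15*(9/146)²) + 3415 = (9 - 15*729/3112136 + 15*(81/21316)) + 3415 = (9 - 10935/3112136 + 1215/21316) + 3415 = 28175679/3112136 + 3415 = 10656120119/3112136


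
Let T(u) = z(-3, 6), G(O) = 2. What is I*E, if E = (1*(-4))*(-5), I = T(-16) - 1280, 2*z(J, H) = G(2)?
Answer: -25580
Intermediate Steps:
z(J, H) = 1 (z(J, H) = (1/2)*2 = 1)
T(u) = 1
I = -1279 (I = 1 - 1280 = -1279)
E = 20 (E = -4*(-5) = 20)
I*E = -1279*20 = -25580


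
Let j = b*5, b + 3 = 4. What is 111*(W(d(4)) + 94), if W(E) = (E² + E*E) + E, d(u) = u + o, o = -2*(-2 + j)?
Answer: 11100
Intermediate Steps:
b = 1 (b = -3 + 4 = 1)
j = 5 (j = 1*5 = 5)
o = -6 (o = -2*(-2 + 5) = -2*3 = -6)
d(u) = -6 + u (d(u) = u - 6 = -6 + u)
W(E) = E + 2*E² (W(E) = (E² + E²) + E = 2*E² + E = E + 2*E²)
111*(W(d(4)) + 94) = 111*((-6 + 4)*(1 + 2*(-6 + 4)) + 94) = 111*(-2*(1 + 2*(-2)) + 94) = 111*(-2*(1 - 4) + 94) = 111*(-2*(-3) + 94) = 111*(6 + 94) = 111*100 = 11100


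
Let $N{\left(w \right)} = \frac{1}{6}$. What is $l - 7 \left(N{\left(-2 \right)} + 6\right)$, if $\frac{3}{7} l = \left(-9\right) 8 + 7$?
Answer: $- \frac{1169}{6} \approx -194.83$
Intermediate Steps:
$N{\left(w \right)} = \frac{1}{6}$
$l = - \frac{455}{3}$ ($l = \frac{7 \left(\left(-9\right) 8 + 7\right)}{3} = \frac{7 \left(-72 + 7\right)}{3} = \frac{7}{3} \left(-65\right) = - \frac{455}{3} \approx -151.67$)
$l - 7 \left(N{\left(-2 \right)} + 6\right) = - \frac{455}{3} - 7 \left(\frac{1}{6} + 6\right) = - \frac{455}{3} - 7 \cdot \frac{37}{6} = - \frac{455}{3} - \frac{259}{6} = - \frac{1169}{6}$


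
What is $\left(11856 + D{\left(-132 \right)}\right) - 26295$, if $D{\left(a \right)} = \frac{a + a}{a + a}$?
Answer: $-14438$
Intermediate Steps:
$D{\left(a \right)} = 1$ ($D{\left(a \right)} = \frac{2 a}{2 a} = 2 a \frac{1}{2 a} = 1$)
$\left(11856 + D{\left(-132 \right)}\right) - 26295 = \left(11856 + 1\right) - 26295 = 11857 - 26295 = -14438$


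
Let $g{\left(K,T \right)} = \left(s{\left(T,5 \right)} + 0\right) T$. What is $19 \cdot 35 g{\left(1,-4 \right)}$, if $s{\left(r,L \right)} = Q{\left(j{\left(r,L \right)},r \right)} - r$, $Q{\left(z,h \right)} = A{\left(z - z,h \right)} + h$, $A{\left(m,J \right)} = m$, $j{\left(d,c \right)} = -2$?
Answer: $0$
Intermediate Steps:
$Q{\left(z,h \right)} = h$ ($Q{\left(z,h \right)} = \left(z - z\right) + h = 0 + h = h$)
$s{\left(r,L \right)} = 0$ ($s{\left(r,L \right)} = r - r = 0$)
$g{\left(K,T \right)} = 0$ ($g{\left(K,T \right)} = \left(0 + 0\right) T = 0 T = 0$)
$19 \cdot 35 g{\left(1,-4 \right)} = 19 \cdot 35 \cdot 0 = 665 \cdot 0 = 0$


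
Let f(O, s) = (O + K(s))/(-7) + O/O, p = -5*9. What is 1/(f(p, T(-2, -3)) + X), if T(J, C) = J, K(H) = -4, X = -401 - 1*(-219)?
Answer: -1/174 ≈ -0.0057471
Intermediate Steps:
X = -182 (X = -401 + 219 = -182)
p = -45
f(O, s) = 11/7 - O/7 (f(O, s) = (O - 4)/(-7) + O/O = (-4 + O)*(-1/7) + 1 = (4/7 - O/7) + 1 = 11/7 - O/7)
1/(f(p, T(-2, -3)) + X) = 1/((11/7 - 1/7*(-45)) - 182) = 1/((11/7 + 45/7) - 182) = 1/(8 - 182) = 1/(-174) = -1/174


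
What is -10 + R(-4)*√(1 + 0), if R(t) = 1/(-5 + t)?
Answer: -91/9 ≈ -10.111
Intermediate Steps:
-10 + R(-4)*√(1 + 0) = -10 + √(1 + 0)/(-5 - 4) = -10 + √1/(-9) = -10 - ⅑*1 = -10 - ⅑ = -91/9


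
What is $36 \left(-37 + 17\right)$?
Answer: $-720$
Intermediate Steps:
$36 \left(-37 + 17\right) = 36 \left(-20\right) = -720$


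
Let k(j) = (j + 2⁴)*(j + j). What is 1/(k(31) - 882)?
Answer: 1/2032 ≈ 0.00049213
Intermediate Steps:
k(j) = 2*j*(16 + j) (k(j) = (j + 16)*(2*j) = (16 + j)*(2*j) = 2*j*(16 + j))
1/(k(31) - 882) = 1/(2*31*(16 + 31) - 882) = 1/(2*31*47 - 882) = 1/(2914 - 882) = 1/2032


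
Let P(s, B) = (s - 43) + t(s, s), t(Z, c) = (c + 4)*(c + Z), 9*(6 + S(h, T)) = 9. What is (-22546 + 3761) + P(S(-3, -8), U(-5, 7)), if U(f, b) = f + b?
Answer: -18823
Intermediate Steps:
S(h, T) = -5 (S(h, T) = -6 + (⅑)*9 = -6 + 1 = -5)
t(Z, c) = (4 + c)*(Z + c)
U(f, b) = b + f
P(s, B) = -43 + 2*s² + 9*s (P(s, B) = (s - 43) + (s² + 4*s + 4*s + s*s) = (-43 + s) + (s² + 4*s + 4*s + s²) = (-43 + s) + (2*s² + 8*s) = -43 + 2*s² + 9*s)
(-22546 + 3761) + P(S(-3, -8), U(-5, 7)) = (-22546 + 3761) + (-43 + 2*(-5)² + 9*(-5)) = -18785 + (-43 + 2*25 - 45) = -18785 + (-43 + 50 - 45) = -18785 - 38 = -18823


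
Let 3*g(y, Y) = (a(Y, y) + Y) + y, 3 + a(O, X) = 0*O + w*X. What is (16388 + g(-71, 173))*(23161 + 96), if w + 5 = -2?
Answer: 1157268320/3 ≈ 3.8576e+8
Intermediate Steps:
w = -7 (w = -5 - 2 = -7)
a(O, X) = -3 - 7*X (a(O, X) = -3 + (0*O - 7*X) = -3 + (0 - 7*X) = -3 - 7*X)
g(y, Y) = -1 - 2*y + Y/3 (g(y, Y) = (((-3 - 7*y) + Y) + y)/3 = ((-3 + Y - 7*y) + y)/3 = (-3 + Y - 6*y)/3 = -1 - 2*y + Y/3)
(16388 + g(-71, 173))*(23161 + 96) = (16388 + (-1 - 2*(-71) + (⅓)*173))*(23161 + 96) = (16388 + (-1 + 142 + 173/3))*23257 = (16388 + 596/3)*23257 = (49760/3)*23257 = 1157268320/3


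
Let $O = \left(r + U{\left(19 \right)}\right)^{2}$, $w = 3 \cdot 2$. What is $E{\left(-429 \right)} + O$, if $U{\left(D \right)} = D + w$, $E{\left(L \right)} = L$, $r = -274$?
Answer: $61572$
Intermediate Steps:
$w = 6$
$U{\left(D \right)} = 6 + D$ ($U{\left(D \right)} = D + 6 = 6 + D$)
$O = 62001$ ($O = \left(-274 + \left(6 + 19\right)\right)^{2} = \left(-274 + 25\right)^{2} = \left(-249\right)^{2} = 62001$)
$E{\left(-429 \right)} + O = -429 + 62001 = 61572$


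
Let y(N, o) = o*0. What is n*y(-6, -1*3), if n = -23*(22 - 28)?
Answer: 0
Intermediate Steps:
n = 138 (n = -23*(-6) = 138)
y(N, o) = 0
n*y(-6, -1*3) = 138*0 = 0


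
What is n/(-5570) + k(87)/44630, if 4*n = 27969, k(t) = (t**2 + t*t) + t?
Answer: -90904347/99435640 ≈ -0.91420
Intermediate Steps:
k(t) = t + 2*t**2 (k(t) = (t**2 + t**2) + t = 2*t**2 + t = t + 2*t**2)
n = 27969/4 (n = (1/4)*27969 = 27969/4 ≈ 6992.3)
n/(-5570) + k(87)/44630 = (27969/4)/(-5570) + (87*(1 + 2*87))/44630 = (27969/4)*(-1/5570) + (87*(1 + 174))*(1/44630) = -27969/22280 + (87*175)*(1/44630) = -27969/22280 + 15225*(1/44630) = -27969/22280 + 3045/8926 = -90904347/99435640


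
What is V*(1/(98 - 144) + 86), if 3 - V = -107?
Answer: 217525/23 ≈ 9457.6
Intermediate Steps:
V = 110 (V = 3 - 1*(-107) = 3 + 107 = 110)
V*(1/(98 - 144) + 86) = 110*(1/(98 - 144) + 86) = 110*(1/(-46) + 86) = 110*(-1/46 + 86) = 110*(3955/46) = 217525/23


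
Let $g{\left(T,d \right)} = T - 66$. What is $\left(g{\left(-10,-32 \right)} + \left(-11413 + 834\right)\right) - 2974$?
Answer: $-13629$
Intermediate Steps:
$g{\left(T,d \right)} = -66 + T$
$\left(g{\left(-10,-32 \right)} + \left(-11413 + 834\right)\right) - 2974 = \left(\left(-66 - 10\right) + \left(-11413 + 834\right)\right) - 2974 = \left(-76 - 10579\right) - 2974 = -10655 - 2974 = -13629$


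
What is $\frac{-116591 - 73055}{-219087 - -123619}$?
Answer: $\frac{94823}{47734} \approx 1.9865$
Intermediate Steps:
$\frac{-116591 - 73055}{-219087 - -123619} = - \frac{189646}{-219087 + \left(-119059 + 242678\right)} = - \frac{189646}{-219087 + 123619} = - \frac{189646}{-95468} = \left(-189646\right) \left(- \frac{1}{95468}\right) = \frac{94823}{47734}$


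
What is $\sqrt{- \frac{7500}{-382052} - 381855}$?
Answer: $\frac{2 i \sqrt{870890273790405}}{95513} \approx 617.94 i$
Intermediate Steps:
$\sqrt{- \frac{7500}{-382052} - 381855} = \sqrt{\left(-7500\right) \left(- \frac{1}{382052}\right) - 381855} = \sqrt{\frac{1875}{95513} - 381855} = \sqrt{- \frac{36472114740}{95513}} = \frac{2 i \sqrt{870890273790405}}{95513}$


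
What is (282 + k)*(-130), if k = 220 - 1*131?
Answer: -48230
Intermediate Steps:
k = 89 (k = 220 - 131 = 89)
(282 + k)*(-130) = (282 + 89)*(-130) = 371*(-130) = -48230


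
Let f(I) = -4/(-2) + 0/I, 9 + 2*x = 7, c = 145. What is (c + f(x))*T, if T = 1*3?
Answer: 441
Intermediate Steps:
x = -1 (x = -9/2 + (1/2)*7 = -9/2 + 7/2 = -1)
f(I) = 2 (f(I) = -4*(-1/2) + 0 = 2 + 0 = 2)
T = 3
(c + f(x))*T = (145 + 2)*3 = 147*3 = 441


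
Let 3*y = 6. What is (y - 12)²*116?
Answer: 11600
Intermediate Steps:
y = 2 (y = (⅓)*6 = 2)
(y - 12)²*116 = (2 - 12)²*116 = (-10)²*116 = 100*116 = 11600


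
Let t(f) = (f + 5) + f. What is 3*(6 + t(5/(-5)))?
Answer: 27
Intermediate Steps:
t(f) = 5 + 2*f (t(f) = (5 + f) + f = 5 + 2*f)
3*(6 + t(5/(-5))) = 3*(6 + (5 + 2*(5/(-5)))) = 3*(6 + (5 + 2*(5*(-⅕)))) = 3*(6 + (5 + 2*(-1))) = 3*(6 + (5 - 2)) = 3*(6 + 3) = 3*9 = 27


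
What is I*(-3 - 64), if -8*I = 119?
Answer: 7973/8 ≈ 996.63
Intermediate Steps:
I = -119/8 (I = -1/8*119 = -119/8 ≈ -14.875)
I*(-3 - 64) = -119*(-3 - 64)/8 = -119/8*(-67) = 7973/8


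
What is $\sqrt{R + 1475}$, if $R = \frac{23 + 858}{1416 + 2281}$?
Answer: $\frac{2 \sqrt{5040818833}}{3697} \approx 38.409$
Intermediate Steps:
$R = \frac{881}{3697} \approx 0.2383$
$\sqrt{R + 1475} = \sqrt{\frac{881}{3697} + 1475} = \sqrt{\frac{5453956}{3697}} = \frac{2 \sqrt{5040818833}}{3697}$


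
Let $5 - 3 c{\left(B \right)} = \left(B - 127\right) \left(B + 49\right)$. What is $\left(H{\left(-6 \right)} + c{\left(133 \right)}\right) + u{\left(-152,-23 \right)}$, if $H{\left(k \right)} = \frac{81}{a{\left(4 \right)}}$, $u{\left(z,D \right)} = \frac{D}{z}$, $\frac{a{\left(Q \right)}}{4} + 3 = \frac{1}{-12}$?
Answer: $- \frac{6221543}{16872} \approx -368.75$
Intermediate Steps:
$a{\left(Q \right)} = - \frac{37}{3}$ ($a{\left(Q \right)} = -12 + \frac{4}{-12} = -12 + 4 \left(- \frac{1}{12}\right) = -12 - \frac{1}{3} = - \frac{37}{3}$)
$c{\left(B \right)} = \frac{5}{3} - \frac{\left(-127 + B\right) \left(49 + B\right)}{3}$ ($c{\left(B \right)} = \frac{5}{3} - \frac{\left(B - 127\right) \left(B + 49\right)}{3} = \frac{5}{3} - \frac{\left(-127 + B\right) \left(49 + B\right)}{3}$)
$H{\left(k \right)} = - \frac{243}{37}$ ($H{\left(k \right)} = \frac{81}{- \frac{37}{3}} = 81 \left(- \frac{3}{37}\right) = - \frac{243}{37}$)
$\left(H{\left(-6 \right)} + c{\left(133 \right)}\right) + u{\left(-152,-23 \right)} = \left(- \frac{243}{37} + \left(2076 + 26 \cdot 133 - \frac{133^{2}}{3}\right)\right) - \frac{23}{-152} = \left(- \frac{243}{37} + \left(2076 + 3458 - \frac{17689}{3}\right)\right) - - \frac{23}{152} = \left(- \frac{243}{37} + \left(2076 + 3458 - \frac{17689}{3}\right)\right) + \frac{23}{152} = \left(- \frac{243}{37} - \frac{1087}{3}\right) + \frac{23}{152} = - \frac{40948}{111} + \frac{23}{152} = - \frac{6221543}{16872}$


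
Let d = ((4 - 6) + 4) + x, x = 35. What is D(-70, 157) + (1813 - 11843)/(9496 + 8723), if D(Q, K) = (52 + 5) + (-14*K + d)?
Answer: -38342806/18219 ≈ -2104.6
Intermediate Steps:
d = 37 (d = ((4 - 6) + 4) + 35 = (-2 + 4) + 35 = 2 + 35 = 37)
D(Q, K) = 94 - 14*K (D(Q, K) = (52 + 5) + (-14*K + 37) = 57 + (37 - 14*K) = 94 - 14*K)
D(-70, 157) + (1813 - 11843)/(9496 + 8723) = (94 - 14*157) + (1813 - 11843)/(9496 + 8723) = (94 - 2198) - 10030/18219 = -2104 - 10030*1/18219 = -2104 - 10030/18219 = -38342806/18219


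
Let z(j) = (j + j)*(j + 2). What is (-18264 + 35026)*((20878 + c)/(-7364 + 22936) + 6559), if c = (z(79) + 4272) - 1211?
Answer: 50371528105/458 ≈ 1.0998e+8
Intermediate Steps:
z(j) = 2*j*(2 + j) (z(j) = (2*j)*(2 + j) = 2*j*(2 + j))
c = 15859 (c = (2*79*(2 + 79) + 4272) - 1211 = (2*79*81 + 4272) - 1211 = (12798 + 4272) - 1211 = 17070 - 1211 = 15859)
(-18264 + 35026)*((20878 + c)/(-7364 + 22936) + 6559) = (-18264 + 35026)*((20878 + 15859)/(-7364 + 22936) + 6559) = 16762*(36737/15572 + 6559) = 16762*(36737*(1/15572) + 6559) = 16762*(2161/916 + 6559) = 16762*(6010205/916) = 50371528105/458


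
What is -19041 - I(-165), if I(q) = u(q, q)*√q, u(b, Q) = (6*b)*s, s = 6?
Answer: -19041 + 5940*I*√165 ≈ -19041.0 + 76301.0*I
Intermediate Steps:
u(b, Q) = 36*b (u(b, Q) = (6*b)*6 = 36*b)
I(q) = 36*q^(3/2) (I(q) = (36*q)*√q = 36*q^(3/2))
-19041 - I(-165) = -19041 - 36*(-165)^(3/2) = -19041 - 36*(-165*I*√165) = -19041 - (-5940)*I*√165 = -19041 + 5940*I*√165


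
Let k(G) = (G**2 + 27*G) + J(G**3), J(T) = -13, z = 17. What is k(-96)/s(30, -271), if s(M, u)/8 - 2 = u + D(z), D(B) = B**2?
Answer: 6611/160 ≈ 41.319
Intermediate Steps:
k(G) = -13 + G**2 + 27*G (k(G) = (G**2 + 27*G) - 13 = -13 + G**2 + 27*G)
s(M, u) = 2328 + 8*u (s(M, u) = 16 + 8*(u + 17**2) = 16 + 8*(u + 289) = 16 + 8*(289 + u) = 16 + (2312 + 8*u) = 2328 + 8*u)
k(-96)/s(30, -271) = (-13 + (-96)**2 + 27*(-96))/(2328 + 8*(-271)) = (-13 + 9216 - 2592)/(2328 - 2168) = 6611/160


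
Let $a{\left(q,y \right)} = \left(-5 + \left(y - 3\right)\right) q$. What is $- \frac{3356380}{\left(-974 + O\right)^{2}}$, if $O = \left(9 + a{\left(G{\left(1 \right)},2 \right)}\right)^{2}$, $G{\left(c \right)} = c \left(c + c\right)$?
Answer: $- \frac{671276}{186245} \approx -3.6043$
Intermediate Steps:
$G{\left(c \right)} = 2 c^{2}$ ($G{\left(c \right)} = c 2 c = 2 c^{2}$)
$a{\left(q,y \right)} = q \left(-8 + y\right)$ ($a{\left(q,y \right)} = \left(-5 + \left(-3 + y\right)\right) q = \left(-8 + y\right) q = q \left(-8 + y\right)$)
$O = 9$ ($O = \left(9 + 2 \cdot 1^{2} \left(-8 + 2\right)\right)^{2} = \left(9 + 2 \cdot 1 \left(-6\right)\right)^{2} = \left(9 + 2 \left(-6\right)\right)^{2} = \left(9 - 12\right)^{2} = \left(-3\right)^{2} = 9$)
$- \frac{3356380}{\left(-974 + O\right)^{2}} = - \frac{3356380}{\left(-974 + 9\right)^{2}} = - \frac{3356380}{\left(-965\right)^{2}} = - \frac{3356380}{931225} = \left(-3356380\right) \frac{1}{931225} = - \frac{671276}{186245}$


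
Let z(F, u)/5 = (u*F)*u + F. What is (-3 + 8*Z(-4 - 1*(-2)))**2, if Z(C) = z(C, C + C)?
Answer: 1857769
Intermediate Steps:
z(F, u) = 5*F + 5*F*u**2 (z(F, u) = 5*((u*F)*u + F) = 5*((F*u)*u + F) = 5*(F*u**2 + F) = 5*(F + F*u**2) = 5*F + 5*F*u**2)
Z(C) = 5*C*(1 + 4*C**2) (Z(C) = 5*C*(1 + (C + C)**2) = 5*C*(1 + (2*C)**2) = 5*C*(1 + 4*C**2))
(-3 + 8*Z(-4 - 1*(-2)))**2 = (-3 + 8*(5*(-4 - 1*(-2)) + 20*(-4 - 1*(-2))**3))**2 = (-3 + 8*(5*(-4 + 2) + 20*(-4 + 2)**3))**2 = (-3 + 8*(5*(-2) + 20*(-2)**3))**2 = (-3 + 8*(-10 + 20*(-8)))**2 = (-3 + 8*(-10 - 160))**2 = (-3 + 8*(-170))**2 = (-3 - 1360)**2 = (-1363)**2 = 1857769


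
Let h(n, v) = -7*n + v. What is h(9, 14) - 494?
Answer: -543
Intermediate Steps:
h(n, v) = v - 7*n
h(9, 14) - 494 = (14 - 7*9) - 494 = (14 - 63) - 494 = -49 - 494 = -543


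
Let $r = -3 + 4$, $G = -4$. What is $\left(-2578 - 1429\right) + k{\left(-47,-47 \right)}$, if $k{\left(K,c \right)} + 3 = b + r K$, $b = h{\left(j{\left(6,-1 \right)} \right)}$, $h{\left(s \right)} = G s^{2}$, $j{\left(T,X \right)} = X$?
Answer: $-4061$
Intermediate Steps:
$r = 1$
$h{\left(s \right)} = - 4 s^{2}$
$b = -4$ ($b = - 4 \left(-1\right)^{2} = \left(-4\right) 1 = -4$)
$k{\left(K,c \right)} = -7 + K$ ($k{\left(K,c \right)} = -3 + \left(-4 + 1 K\right) = -3 + \left(-4 + K\right) = -7 + K$)
$\left(-2578 - 1429\right) + k{\left(-47,-47 \right)} = \left(-2578 - 1429\right) - 54 = -4007 - 54 = -4061$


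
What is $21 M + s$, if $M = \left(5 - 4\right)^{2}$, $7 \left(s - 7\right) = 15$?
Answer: $\frac{211}{7} \approx 30.143$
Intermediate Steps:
$s = \frac{64}{7}$ ($s = 7 + \frac{1}{7} \cdot 15 = 7 + \frac{15}{7} = \frac{64}{7} \approx 9.1429$)
$M = 1$ ($M = 1^{2} = 1$)
$21 M + s = 21 \cdot 1 + \frac{64}{7} = 21 + \frac{64}{7} = \frac{211}{7}$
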